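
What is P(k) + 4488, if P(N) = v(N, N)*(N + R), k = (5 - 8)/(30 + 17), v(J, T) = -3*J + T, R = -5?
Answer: 9912564/2209 ≈ 4487.4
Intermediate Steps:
v(J, T) = T - 3*J
k = -3/47 ≈ -0.063830
P(N) = -2*N*(-5 + N) (P(N) = (N - 3*N)*(N - 5) = (-2*N)*(-5 + N) = -2*N*(-5 + N))
P(k) + 4488 = 2*(-3/47)*(5 - 1*(-3/47)) + 4488 = 2*(-3/47)*(5 + 3/47) + 4488 = 2*(-3/47)*(238/47) + 4488 = -1428/2209 + 4488 = 9912564/2209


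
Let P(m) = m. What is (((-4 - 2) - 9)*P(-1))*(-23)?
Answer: -345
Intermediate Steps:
(((-4 - 2) - 9)*P(-1))*(-23) = (((-4 - 2) - 9)*(-1))*(-23) = ((-6 - 9)*(-1))*(-23) = -15*(-1)*(-23) = 15*(-23) = -345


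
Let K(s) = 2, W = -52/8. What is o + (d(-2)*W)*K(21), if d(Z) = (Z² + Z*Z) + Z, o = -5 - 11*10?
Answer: -193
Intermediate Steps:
W = -13/2 (W = -52*⅛ = -13/2 ≈ -6.5000)
o = -115 (o = -5 - 110 = -115)
d(Z) = Z + 2*Z² (d(Z) = (Z² + Z²) + Z = 2*Z² + Z = Z + 2*Z²)
o + (d(-2)*W)*K(21) = -115 + (-2*(1 + 2*(-2))*(-13/2))*2 = -115 + (-2*(1 - 4)*(-13/2))*2 = -115 + (-2*(-3)*(-13/2))*2 = -115 + (6*(-13/2))*2 = -115 - 39*2 = -115 - 78 = -193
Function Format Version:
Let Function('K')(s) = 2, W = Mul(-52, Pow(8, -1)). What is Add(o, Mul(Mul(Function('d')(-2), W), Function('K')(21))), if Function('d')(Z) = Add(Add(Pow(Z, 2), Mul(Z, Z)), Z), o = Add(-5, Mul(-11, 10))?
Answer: -193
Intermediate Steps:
W = Rational(-13, 2) (W = Mul(-52, Rational(1, 8)) = Rational(-13, 2) ≈ -6.5000)
o = -115 (o = Add(-5, -110) = -115)
Function('d')(Z) = Add(Z, Mul(2, Pow(Z, 2))) (Function('d')(Z) = Add(Add(Pow(Z, 2), Pow(Z, 2)), Z) = Add(Mul(2, Pow(Z, 2)), Z) = Add(Z, Mul(2, Pow(Z, 2))))
Add(o, Mul(Mul(Function('d')(-2), W), Function('K')(21))) = Add(-115, Mul(Mul(Mul(-2, Add(1, Mul(2, -2))), Rational(-13, 2)), 2)) = Add(-115, Mul(Mul(Mul(-2, Add(1, -4)), Rational(-13, 2)), 2)) = Add(-115, Mul(Mul(Mul(-2, -3), Rational(-13, 2)), 2)) = Add(-115, Mul(Mul(6, Rational(-13, 2)), 2)) = Add(-115, Mul(-39, 2)) = Add(-115, -78) = -193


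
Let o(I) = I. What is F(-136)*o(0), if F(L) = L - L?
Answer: 0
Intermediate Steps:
F(L) = 0
F(-136)*o(0) = 0*0 = 0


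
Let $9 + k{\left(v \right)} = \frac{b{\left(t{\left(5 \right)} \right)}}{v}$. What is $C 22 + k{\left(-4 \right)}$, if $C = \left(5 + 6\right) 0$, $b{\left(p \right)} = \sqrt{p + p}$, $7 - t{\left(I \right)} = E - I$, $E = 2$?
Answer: $-9 - \frac{\sqrt{5}}{2} \approx -10.118$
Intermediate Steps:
$t{\left(I \right)} = 5 + I$ ($t{\left(I \right)} = 7 - \left(2 - I\right) = 7 + \left(-2 + I\right) = 5 + I$)
$b{\left(p \right)} = \sqrt{2} \sqrt{p}$ ($b{\left(p \right)} = \sqrt{2 p} = \sqrt{2} \sqrt{p}$)
$k{\left(v \right)} = -9 + \frac{2 \sqrt{5}}{v}$ ($k{\left(v \right)} = -9 + \frac{\sqrt{2} \sqrt{5 + 5}}{v} = -9 + \frac{\sqrt{2} \sqrt{10}}{v} = -9 + \frac{2 \sqrt{5}}{v}$)
$C = 0$ ($C = 11 \cdot 0 = 0$)
$C 22 + k{\left(-4 \right)} = 0 \cdot 22 - \left(9 - \frac{2 \sqrt{5}}{-4}\right) = 0 - \left(9 - 2 \sqrt{5} \left(- \frac{1}{4}\right)\right) = 0 - \left(9 + \frac{\sqrt{5}}{2}\right) = -9 - \frac{\sqrt{5}}{2}$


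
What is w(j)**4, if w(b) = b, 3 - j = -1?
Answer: 256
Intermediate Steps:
j = 4 (j = 3 - 1*(-1) = 3 + 1 = 4)
w(j)**4 = 4**4 = 256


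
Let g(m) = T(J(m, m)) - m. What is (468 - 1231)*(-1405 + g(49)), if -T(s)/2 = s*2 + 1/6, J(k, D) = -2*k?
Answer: 2431681/3 ≈ 8.1056e+5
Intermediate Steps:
T(s) = -1/3 - 4*s (T(s) = -2*(s*2 + 1/6) = -2*(2*s + 1/6) = -2*(1/6 + 2*s) = -1/3 - 4*s)
g(m) = -1/3 + 7*m (g(m) = (-1/3 - (-8)*m) - m = (-1/3 + 8*m) - m = -1/3 + 7*m)
(468 - 1231)*(-1405 + g(49)) = (468 - 1231)*(-1405 + (-1/3 + 7*49)) = -763*(-1405 + (-1/3 + 343)) = -763*(-1405 + 1028/3) = -763*(-3187/3) = 2431681/3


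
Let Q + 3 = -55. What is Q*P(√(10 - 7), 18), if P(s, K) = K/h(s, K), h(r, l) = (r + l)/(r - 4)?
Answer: 26100/107 - 7656*√3/107 ≈ 119.99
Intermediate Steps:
Q = -58 (Q = -3 - 55 = -58)
h(r, l) = (l + r)/(-4 + r)
P(s, K) = K*(-4 + s)/(K + s) (P(s, K) = K/(((K + s)/(-4 + s))) = K*((-4 + s)/(K + s)) = K*(-4 + s)/(K + s))
Q*P(√(10 - 7), 18) = -1044*(-4 + √(10 - 7))/(18 + √(10 - 7)) = -1044*(-4 + √3)/(18 + √3)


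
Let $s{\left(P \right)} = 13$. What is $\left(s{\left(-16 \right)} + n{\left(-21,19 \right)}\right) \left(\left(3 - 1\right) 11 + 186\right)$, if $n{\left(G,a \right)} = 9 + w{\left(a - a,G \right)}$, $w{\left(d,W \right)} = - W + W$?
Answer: $4576$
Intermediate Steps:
$w{\left(d,W \right)} = 0$
$n{\left(G,a \right)} = 9$ ($n{\left(G,a \right)} = 9 + 0 = 9$)
$\left(s{\left(-16 \right)} + n{\left(-21,19 \right)}\right) \left(\left(3 - 1\right) 11 + 186\right) = \left(13 + 9\right) \left(\left(3 - 1\right) 11 + 186\right) = 22 \left(2 \cdot 11 + 186\right) = 22 \left(22 + 186\right) = 22 \cdot 208 = 4576$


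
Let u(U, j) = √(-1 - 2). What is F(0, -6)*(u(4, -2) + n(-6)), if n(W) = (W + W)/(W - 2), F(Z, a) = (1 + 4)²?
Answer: 75/2 + 25*I*√3 ≈ 37.5 + 43.301*I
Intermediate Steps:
F(Z, a) = 25 (F(Z, a) = 5² = 25)
u(U, j) = I*√3 (u(U, j) = √(-3) = I*√3)
n(W) = 2*W/(-2 + W) (n(W) = (2*W)/(-2 + W) = 2*W/(-2 + W))
F(0, -6)*(u(4, -2) + n(-6)) = 25*(I*√3 + 2*(-6)/(-2 - 6)) = 25*(I*√3 + 2*(-6)/(-8)) = 25*(I*√3 + 2*(-6)*(-⅛)) = 25*(I*√3 + 3/2) = 25*(3/2 + I*√3) = 75/2 + 25*I*√3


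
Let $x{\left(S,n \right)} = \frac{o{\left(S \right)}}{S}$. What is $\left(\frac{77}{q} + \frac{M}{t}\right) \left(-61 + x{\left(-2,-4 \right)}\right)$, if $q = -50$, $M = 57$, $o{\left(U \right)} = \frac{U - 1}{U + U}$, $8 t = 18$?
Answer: $- \frac{1752379}{1200} \approx -1460.3$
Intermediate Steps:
$t = \frac{9}{4}$ ($t = \frac{1}{8} \cdot 18 = \frac{9}{4} \approx 2.25$)
$o{\left(U \right)} = \frac{-1 + U}{2 U}$
$x{\left(S,n \right)} = \frac{-1 + S}{2 S^{2}}$ ($x{\left(S,n \right)} = \frac{\frac{1}{2} \frac{1}{S} \left(-1 + S\right)}{S} = \frac{-1 + S}{2 S^{2}}$)
$\left(\frac{77}{q} + \frac{M}{t}\right) \left(-61 + x{\left(-2,-4 \right)}\right) = \left(\frac{77}{-50} + \frac{57}{\frac{9}{4}}\right) \left(-61 + \frac{-1 - 2}{2 \cdot 4}\right) = \left(77 \left(- \frac{1}{50}\right) + 57 \cdot \frac{4}{9}\right) \left(-61 + \frac{1}{2} \cdot \frac{1}{4} \left(-3\right)\right) = \left(- \frac{77}{50} + \frac{76}{3}\right) \left(-61 - \frac{3}{8}\right) = \frac{3569}{150} \left(- \frac{491}{8}\right) = - \frac{1752379}{1200}$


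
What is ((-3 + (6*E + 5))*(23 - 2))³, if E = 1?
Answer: 4741632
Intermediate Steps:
((-3 + (6*E + 5))*(23 - 2))³ = ((-3 + (6*1 + 5))*(23 - 2))³ = ((-3 + (6 + 5))*21)³ = ((-3 + 11)*21)³ = (8*21)³ = 168³ = 4741632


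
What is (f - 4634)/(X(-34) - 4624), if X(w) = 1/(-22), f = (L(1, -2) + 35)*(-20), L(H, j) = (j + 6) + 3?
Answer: 5236/4423 ≈ 1.1838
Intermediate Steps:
L(H, j) = 9 + j (L(H, j) = (6 + j) + 3 = 9 + j)
f = -840 (f = ((9 - 2) + 35)*(-20) = (7 + 35)*(-20) = 42*(-20) = -840)
X(w) = -1/22
(f - 4634)/(X(-34) - 4624) = (-840 - 4634)/(-1/22 - 4624) = -5474/(-101729/22) = -5474*(-22/101729) = 5236/4423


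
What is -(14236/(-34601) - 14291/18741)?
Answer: 761279767/648457341 ≈ 1.1740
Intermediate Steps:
-(14236/(-34601) - 14291/18741) = -(14236*(-1/34601) - 14291*1/18741) = -(-14236/34601 - 14291/18741) = -1*(-761279767/648457341) = 761279767/648457341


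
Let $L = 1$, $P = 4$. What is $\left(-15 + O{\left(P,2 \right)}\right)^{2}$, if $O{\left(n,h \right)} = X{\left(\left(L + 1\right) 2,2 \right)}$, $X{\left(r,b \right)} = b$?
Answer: $169$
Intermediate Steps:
$O{\left(n,h \right)} = 2$
$\left(-15 + O{\left(P,2 \right)}\right)^{2} = \left(-15 + 2\right)^{2} = \left(-13\right)^{2} = 169$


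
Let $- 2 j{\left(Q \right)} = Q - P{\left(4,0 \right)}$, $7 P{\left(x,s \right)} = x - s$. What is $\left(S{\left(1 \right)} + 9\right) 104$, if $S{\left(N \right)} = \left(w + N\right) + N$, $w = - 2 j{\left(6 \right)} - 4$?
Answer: $\frac{9048}{7} \approx 1292.6$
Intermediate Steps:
$P{\left(x,s \right)} = - \frac{s}{7} + \frac{x}{7}$ ($P{\left(x,s \right)} = \frac{x - s}{7} = - \frac{s}{7} + \frac{x}{7}$)
$j{\left(Q \right)} = \frac{2}{7} - \frac{Q}{2}$ ($j{\left(Q \right)} = - \frac{Q - \left(\left(- \frac{1}{7}\right) 0 + \frac{1}{7} \cdot 4\right)}{2} = - \frac{Q - \left(0 + \frac{4}{7}\right)}{2} = - \frac{Q - \frac{4}{7}}{2} = - \frac{- \frac{4}{7} + Q}{2} = \frac{2}{7} - \frac{Q}{2}$)
$w = \frac{10}{7}$ ($w = - 2 \left(\frac{2}{7} - 3\right) - 4 = \left(-2\right) \left(- \frac{19}{7}\right) - 4 = \frac{38}{7} - 4 = \frac{10}{7} \approx 1.4286$)
$S{\left(N \right)} = \frac{10}{7} + 2 N$ ($S{\left(N \right)} = \left(\frac{10}{7} + N\right) + N = \frac{10}{7} + 2 N$)
$\left(S{\left(1 \right)} + 9\right) 104 = \left(\left(\frac{10}{7} + 2 \cdot 1\right) + 9\right) 104 = \left(\left(\frac{10}{7} + 2\right) + 9\right) 104 = \left(\frac{24}{7} + 9\right) 104 = \frac{87}{7} \cdot 104 = \frac{9048}{7}$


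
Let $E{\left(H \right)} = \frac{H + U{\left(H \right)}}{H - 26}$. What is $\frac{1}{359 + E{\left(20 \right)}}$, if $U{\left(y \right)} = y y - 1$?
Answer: $\frac{6}{1735} \approx 0.0034582$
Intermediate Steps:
$U{\left(y \right)} = -1 + y^{2}$ ($U{\left(y \right)} = y^{2} - 1 = -1 + y^{2}$)
$E{\left(H \right)} = \frac{-1 + H + H^{2}}{-26 + H}$ ($E{\left(H \right)} = \frac{H + \left(-1 + H^{2}\right)}{H - 26} = \frac{-1 + H + H^{2}}{-26 + H}$)
$\frac{1}{359 + E{\left(20 \right)}} = \frac{1}{359 + \frac{-1 + 20 + 20^{2}}{-26 + 20}} = \frac{1}{359 + \frac{-1 + 20 + 400}{-6}} = \frac{1}{359 - \frac{419}{6}} = \frac{1}{\frac{1735}{6}} = \frac{6}{1735}$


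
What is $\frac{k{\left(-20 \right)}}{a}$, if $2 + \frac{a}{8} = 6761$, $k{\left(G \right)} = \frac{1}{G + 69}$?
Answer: $\frac{1}{2649528} \approx 3.7743 \cdot 10^{-7}$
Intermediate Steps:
$k{\left(G \right)} = \frac{1}{69 + G}$
$a = 54072$ ($a = -16 + 8 \cdot 6761 = -16 + 54088 = 54072$)
$\frac{k{\left(-20 \right)}}{a} = \frac{1}{\left(69 - 20\right) 54072} = \frac{1}{49} \cdot \frac{1}{54072} = \frac{1}{2649528}$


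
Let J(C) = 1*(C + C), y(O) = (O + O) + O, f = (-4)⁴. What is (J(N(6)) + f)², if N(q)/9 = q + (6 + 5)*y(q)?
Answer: 15429184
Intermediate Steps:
f = 256
y(O) = 3*O (y(O) = 2*O + O = 3*O)
N(q) = 306*q (N(q) = 9*(q + (6 + 5)*(3*q)) = 9*(q + 11*(3*q)) = 9*(q + 33*q) = 9*(34*q) = 306*q)
J(C) = 2*C (J(C) = 1*(2*C) = 2*C)
(J(N(6)) + f)² = (2*(306*6) + 256)² = (2*1836 + 256)² = (3672 + 256)² = 3928² = 15429184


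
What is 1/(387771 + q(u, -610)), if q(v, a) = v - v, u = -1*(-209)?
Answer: 1/387771 ≈ 2.5788e-6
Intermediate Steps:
u = 209
q(v, a) = 0
1/(387771 + q(u, -610)) = 1/(387771 + 0) = 1/387771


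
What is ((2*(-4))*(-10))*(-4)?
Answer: -320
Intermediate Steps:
((2*(-4))*(-10))*(-4) = -8*(-10)*(-4) = 80*(-4) = -320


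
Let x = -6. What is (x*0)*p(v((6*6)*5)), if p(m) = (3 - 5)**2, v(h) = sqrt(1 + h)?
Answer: 0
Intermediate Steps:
p(m) = 4 (p(m) = (-2)**2 = 4)
(x*0)*p(v((6*6)*5)) = -6*0*4 = 0*4 = 0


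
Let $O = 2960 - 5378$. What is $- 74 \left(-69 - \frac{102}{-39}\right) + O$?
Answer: $\frac{32428}{13} \approx 2494.5$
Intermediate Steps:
$O = -2418$
$- 74 \left(-69 - \frac{102}{-39}\right) + O = - 74 \left(-69 - \frac{102}{-39}\right) - 2418 = - 74 \left(-69 - - \frac{34}{13}\right) - 2418 = - 74 \left(-69 + \frac{34}{13}\right) - 2418 = \left(-74\right) \left(- \frac{863}{13}\right) - 2418 = \frac{63862}{13} - 2418 = \frac{32428}{13}$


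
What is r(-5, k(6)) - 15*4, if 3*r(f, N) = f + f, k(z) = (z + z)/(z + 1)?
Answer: -190/3 ≈ -63.333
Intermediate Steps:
k(z) = 2*z/(1 + z) (k(z) = (2*z)/(1 + z) = 2*z/(1 + z))
r(f, N) = 2*f/3 (r(f, N) = (f + f)/3 = (2*f)/3 = 2*f/3)
r(-5, k(6)) - 15*4 = (2/3)*(-5) - 15*4 = -10/3 - 60 = -190/3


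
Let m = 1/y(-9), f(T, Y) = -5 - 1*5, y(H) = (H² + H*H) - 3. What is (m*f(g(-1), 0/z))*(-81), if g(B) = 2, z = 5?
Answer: 270/53 ≈ 5.0943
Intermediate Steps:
y(H) = -3 + 2*H² (y(H) = (H² + H²) - 3 = 2*H² - 3 = -3 + 2*H²)
f(T, Y) = -10 (f(T, Y) = -5 - 5 = -10)
m = 1/159 (m = 1/(-3 + 2*(-9)²) = 1/(-3 + 2*81) = 1/(-3 + 162) = 1/159 ≈ 0.0062893)
(m*f(g(-1), 0/z))*(-81) = ((1/159)*(-10))*(-81) = -10/159*(-81) = 270/53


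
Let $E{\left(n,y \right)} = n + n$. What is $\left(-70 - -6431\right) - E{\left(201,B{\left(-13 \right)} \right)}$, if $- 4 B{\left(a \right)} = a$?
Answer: $5959$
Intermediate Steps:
$B{\left(a \right)} = - \frac{a}{4}$
$E{\left(n,y \right)} = 2 n$
$\left(-70 - -6431\right) - E{\left(201,B{\left(-13 \right)} \right)} = \left(-70 - -6431\right) - 2 \cdot 201 = \left(-70 + 6431\right) - 402 = 6361 - 402 = 5959$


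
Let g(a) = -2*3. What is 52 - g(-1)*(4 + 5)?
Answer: 106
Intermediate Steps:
g(a) = -6
52 - g(-1)*(4 + 5) = 52 - (-6)*(4 + 5) = 52 - (-6)*9 = 52 - 1*(-54) = 52 + 54 = 106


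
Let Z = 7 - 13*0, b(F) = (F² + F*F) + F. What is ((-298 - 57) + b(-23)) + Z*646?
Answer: 5202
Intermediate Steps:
b(F) = F + 2*F² (b(F) = (F² + F²) + F = 2*F² + F = F + 2*F²)
Z = 7 (Z = 7 + 0 = 7)
((-298 - 57) + b(-23)) + Z*646 = ((-298 - 57) - 23*(1 + 2*(-23))) + 7*646 = (-355 - 23*(1 - 46)) + 4522 = (-355 - 23*(-45)) + 4522 = (-355 + 1035) + 4522 = 680 + 4522 = 5202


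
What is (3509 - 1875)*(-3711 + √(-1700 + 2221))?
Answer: -6063774 + 1634*√521 ≈ -6.0265e+6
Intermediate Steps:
(3509 - 1875)*(-3711 + √(-1700 + 2221)) = 1634*(-3711 + √521) = -6063774 + 1634*√521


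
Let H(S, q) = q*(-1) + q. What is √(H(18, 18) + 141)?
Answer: √141 ≈ 11.874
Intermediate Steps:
H(S, q) = 0 (H(S, q) = -q + q = 0)
√(H(18, 18) + 141) = √(0 + 141) = √141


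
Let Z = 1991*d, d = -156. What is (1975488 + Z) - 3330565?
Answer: -1665673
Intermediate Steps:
Z = -310596 (Z = 1991*(-156) = -310596)
(1975488 + Z) - 3330565 = (1975488 - 310596) - 3330565 = 1664892 - 3330565 = -1665673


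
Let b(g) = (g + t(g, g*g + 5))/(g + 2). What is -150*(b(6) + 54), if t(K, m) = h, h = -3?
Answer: -32625/4 ≈ -8156.3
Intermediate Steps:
t(K, m) = -3
b(g) = (-3 + g)/(2 + g) (b(g) = (g - 3)/(g + 2) = (-3 + g)/(2 + g))
-150*(b(6) + 54) = -150*((-3 + 6)/(2 + 6) + 54) = -150*(3/8 + 54) = -150*435/8 = -32625/4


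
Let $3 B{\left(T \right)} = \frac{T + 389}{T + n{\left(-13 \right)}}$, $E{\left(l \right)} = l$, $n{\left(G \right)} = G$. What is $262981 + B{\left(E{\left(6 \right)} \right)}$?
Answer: $\frac{5522206}{21} \approx 2.6296 \cdot 10^{5}$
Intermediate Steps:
$B{\left(T \right)} = \frac{389 + T}{3 \left(-13 + T\right)}$ ($B{\left(T \right)} = \frac{\left(T + 389\right) \frac{1}{T - 13}}{3} = \frac{\left(389 + T\right) \frac{1}{-13 + T}}{3} = \frac{\frac{1}{-13 + T} \left(389 + T\right)}{3} = \frac{389 + T}{3 \left(-13 + T\right)}$)
$262981 + B{\left(E{\left(6 \right)} \right)} = 262981 + \frac{389 + 6}{3 \left(-13 + 6\right)} = 262981 + \frac{1}{3} \frac{1}{-7} \cdot 395 = 262981 + \frac{1}{3} \left(- \frac{1}{7}\right) 395 = 262981 - \frac{395}{21} = \frac{5522206}{21}$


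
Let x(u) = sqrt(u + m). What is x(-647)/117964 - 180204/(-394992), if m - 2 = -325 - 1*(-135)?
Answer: 15017/32916 + I*sqrt(835)/117964 ≈ 0.45622 + 0.00024496*I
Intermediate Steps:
m = -188 (m = 2 + (-325 - 1*(-135)) = 2 + (-325 + 135) = 2 - 190 = -188)
x(u) = sqrt(-188 + u) (x(u) = sqrt(u - 188) = sqrt(-188 + u))
x(-647)/117964 - 180204/(-394992) = sqrt(-188 - 647)/117964 - 180204/(-394992) = sqrt(-835)*(1/117964) - 180204*(-1/394992) = (I*sqrt(835))*(1/117964) + 15017/32916 = I*sqrt(835)/117964 + 15017/32916 = 15017/32916 + I*sqrt(835)/117964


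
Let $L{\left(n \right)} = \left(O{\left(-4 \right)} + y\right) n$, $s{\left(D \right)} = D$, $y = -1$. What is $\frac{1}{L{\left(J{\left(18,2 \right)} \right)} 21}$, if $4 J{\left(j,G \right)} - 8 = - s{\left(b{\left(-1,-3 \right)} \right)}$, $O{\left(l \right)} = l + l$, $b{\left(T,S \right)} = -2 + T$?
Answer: $- \frac{4}{2079} \approx -0.001924$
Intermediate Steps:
$O{\left(l \right)} = 2 l$
$J{\left(j,G \right)} = \frac{11}{4}$ ($J{\left(j,G \right)} = 2 + \frac{\left(-1\right) \left(-2 - 1\right)}{4} = 2 + \frac{\left(-1\right) \left(-3\right)}{4} = 2 + \frac{1}{4} \cdot 3 = 2 + \frac{3}{4} = \frac{11}{4}$)
$L{\left(n \right)} = - 9 n$ ($L{\left(n \right)} = \left(2 \left(-4\right) - 1\right) n = \left(-8 - 1\right) n = - 9 n$)
$\frac{1}{L{\left(J{\left(18,2 \right)} \right)} 21} = \frac{1}{\left(-9\right) \frac{11}{4} \cdot 21} = \frac{1}{\left(- \frac{99}{4}\right) 21} = \frac{1}{- \frac{2079}{4}} = - \frac{4}{2079}$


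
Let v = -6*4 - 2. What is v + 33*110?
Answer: 3604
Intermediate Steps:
v = -26 (v = -24 - 2 = -26)
v + 33*110 = -26 + 33*110 = -26 + 3630 = 3604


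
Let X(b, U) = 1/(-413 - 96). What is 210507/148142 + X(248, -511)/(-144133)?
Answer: 15443571912521/10868244800974 ≈ 1.4210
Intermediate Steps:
X(b, U) = -1/509 (X(b, U) = 1/(-509) = -1/509)
210507/148142 + X(248, -511)/(-144133) = 210507/148142 - 1/509/(-144133) = 210507*(1/148142) - 1/509*(-1/144133) = 210507/148142 + 1/73363697 = 15443571912521/10868244800974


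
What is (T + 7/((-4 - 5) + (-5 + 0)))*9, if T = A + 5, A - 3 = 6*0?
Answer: 135/2 ≈ 67.500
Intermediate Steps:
A = 3 (A = 3 + 6*0 = 3 + 0 = 3)
T = 8 (T = 3 + 5 = 8)
(T + 7/((-4 - 5) + (-5 + 0)))*9 = (8 + 7/((-4 - 5) + (-5 + 0)))*9 = (8 + 7/(-9 - 5))*9 = (8 + 7/(-14))*9 = (8 + 7*(-1/14))*9 = (8 - ½)*9 = (15/2)*9 = 135/2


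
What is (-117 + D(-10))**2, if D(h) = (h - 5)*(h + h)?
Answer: 33489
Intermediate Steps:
D(h) = 2*h*(-5 + h) (D(h) = (-5 + h)*(2*h) = 2*h*(-5 + h))
(-117 + D(-10))**2 = (-117 + 2*(-10)*(-5 - 10))**2 = (-117 + 2*(-10)*(-15))**2 = (-117 + 300)**2 = 183**2 = 33489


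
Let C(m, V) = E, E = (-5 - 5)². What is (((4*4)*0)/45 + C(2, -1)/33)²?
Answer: 10000/1089 ≈ 9.1827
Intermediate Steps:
E = 100 (E = (-10)² = 100)
C(m, V) = 100
(((4*4)*0)/45 + C(2, -1)/33)² = (((4*4)*0)/45 + 100/33)² = ((16*0)*(1/45) + 100*(1/33))² = (0*(1/45) + 100/33)² = (0 + 100/33)² = (100/33)² = 10000/1089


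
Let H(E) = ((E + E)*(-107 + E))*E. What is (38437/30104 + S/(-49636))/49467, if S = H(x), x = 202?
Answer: -57870307027/18478919034312 ≈ -0.0031317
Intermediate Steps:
H(E) = 2*E²*(-107 + E) (H(E) = ((2*E)*(-107 + E))*E = (2*E*(-107 + E))*E = 2*E²*(-107 + E))
S = 7752760 (S = 2*202²*(-107 + 202) = 2*40804*95 = 7752760)
(38437/30104 + S/(-49636))/49467 = (38437/30104 + 7752760/(-49636))/49467 = (38437*(1/30104) + 7752760*(-1/49636))*(1/49467) = (38437/30104 - 1938190/12409)*(1/49467) = -57870307027/373560536*1/49467 = -57870307027/18478919034312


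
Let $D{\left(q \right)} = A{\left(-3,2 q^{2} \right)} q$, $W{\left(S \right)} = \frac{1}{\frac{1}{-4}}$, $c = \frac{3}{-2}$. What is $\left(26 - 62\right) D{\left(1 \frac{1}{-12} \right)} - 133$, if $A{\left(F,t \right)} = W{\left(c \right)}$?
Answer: $-145$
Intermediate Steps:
$c = - \frac{3}{2}$ ($c = 3 \left(- \frac{1}{2}\right) = - \frac{3}{2} \approx -1.5$)
$W{\left(S \right)} = -4$ ($W{\left(S \right)} = \frac{1}{- \frac{1}{4}} = -4$)
$A{\left(F,t \right)} = -4$
$D{\left(q \right)} = - 4 q$
$\left(26 - 62\right) D{\left(1 \frac{1}{-12} \right)} - 133 = \left(26 - 62\right) \left(- 4 \cdot 1 \frac{1}{-12}\right) - 133 = \left(26 - 62\right) \left(- 4 \cdot 1 \left(- \frac{1}{12}\right)\right) - 133 = - 36 \left(\left(-4\right) \left(- \frac{1}{12}\right)\right) - 133 = \left(-36\right) \frac{1}{3} - 133 = -12 - 133 = -145$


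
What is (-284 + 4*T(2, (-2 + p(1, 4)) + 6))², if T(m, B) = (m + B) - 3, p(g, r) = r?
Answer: 65536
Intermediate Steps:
T(m, B) = -3 + B + m (T(m, B) = (B + m) - 3 = -3 + B + m)
(-284 + 4*T(2, (-2 + p(1, 4)) + 6))² = (-284 + 4*(-3 + ((-2 + 4) + 6) + 2))² = (-284 + 4*(-3 + (2 + 6) + 2))² = (-284 + 4*(-3 + 8 + 2))² = (-284 + 4*7)² = (-284 + 28)² = (-256)² = 65536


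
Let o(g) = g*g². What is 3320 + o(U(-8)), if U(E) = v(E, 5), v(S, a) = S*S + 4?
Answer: 317752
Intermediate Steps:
v(S, a) = 4 + S² (v(S, a) = S² + 4 = 4 + S²)
U(E) = 4 + E²
o(g) = g³
3320 + o(U(-8)) = 3320 + (4 + (-8)²)³ = 3320 + (4 + 64)³ = 3320 + 68³ = 3320 + 314432 = 317752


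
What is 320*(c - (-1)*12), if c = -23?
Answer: -3520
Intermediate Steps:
320*(c - (-1)*12) = 320*(-23 - (-1)*12) = 320*(-23 - 1*(-12)) = 320*(-23 + 12) = 320*(-11) = -3520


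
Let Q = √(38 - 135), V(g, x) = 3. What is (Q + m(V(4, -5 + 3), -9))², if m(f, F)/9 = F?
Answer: (81 - I*√97)² ≈ 6464.0 - 1595.5*I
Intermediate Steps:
m(f, F) = 9*F
Q = I*√97 (Q = √(-97) = I*√97 ≈ 9.8489*I)
(Q + m(V(4, -5 + 3), -9))² = (I*√97 + 9*(-9))² = (I*√97 - 81)² = (-81 + I*√97)²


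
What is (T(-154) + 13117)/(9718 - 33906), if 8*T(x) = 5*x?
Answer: -52083/96752 ≈ -0.53831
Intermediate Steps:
T(x) = 5*x/8 (T(x) = (5*x)/8 = 5*x/8)
(T(-154) + 13117)/(9718 - 33906) = ((5/8)*(-154) + 13117)/(9718 - 33906) = (-385/4 + 13117)/(-24188) = (52083/4)*(-1/24188) = -52083/96752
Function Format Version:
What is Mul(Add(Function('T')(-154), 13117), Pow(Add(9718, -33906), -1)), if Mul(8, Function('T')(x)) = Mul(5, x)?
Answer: Rational(-52083, 96752) ≈ -0.53831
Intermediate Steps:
Function('T')(x) = Mul(Rational(5, 8), x) (Function('T')(x) = Mul(Rational(1, 8), Mul(5, x)) = Mul(Rational(5, 8), x))
Mul(Add(Function('T')(-154), 13117), Pow(Add(9718, -33906), -1)) = Mul(Add(Mul(Rational(5, 8), -154), 13117), Pow(Add(9718, -33906), -1)) = Mul(Add(Rational(-385, 4), 13117), Pow(-24188, -1)) = Mul(Rational(52083, 4), Rational(-1, 24188)) = Rational(-52083, 96752)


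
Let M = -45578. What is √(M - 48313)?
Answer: I*√93891 ≈ 306.42*I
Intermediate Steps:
√(M - 48313) = √(-45578 - 48313) = √(-93891) = I*√93891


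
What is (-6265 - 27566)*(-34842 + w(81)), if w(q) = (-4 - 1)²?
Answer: 1177893927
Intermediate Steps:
w(q) = 25 (w(q) = (-5)² = 25)
(-6265 - 27566)*(-34842 + w(81)) = (-6265 - 27566)*(-34842 + 25) = -33831*(-34817) = 1177893927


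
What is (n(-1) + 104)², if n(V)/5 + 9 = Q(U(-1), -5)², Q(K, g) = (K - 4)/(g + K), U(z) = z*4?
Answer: 25999801/6561 ≈ 3962.8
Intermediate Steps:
U(z) = 4*z
Q(K, g) = (-4 + K)/(K + g)
n(V) = -3325/81 (n(V) = -45 + 5*((-4 + 4*(-1))/(4*(-1) - 5))² = -45 + 5*((-4 - 4)/(-4 - 5))² = -45 + 5*(-8/(-9))² = -45 + 5*(-⅑*(-8))² = -45 + 5*(8/9)² = -45 + 5*(64/81) = -45 + 320/81 = -3325/81)
(n(-1) + 104)² = (-3325/81 + 104)² = (5099/81)² = 25999801/6561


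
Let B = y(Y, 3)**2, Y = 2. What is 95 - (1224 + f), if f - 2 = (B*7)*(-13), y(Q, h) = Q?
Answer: -767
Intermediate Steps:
B = 4 (B = 2**2 = 4)
f = -362 (f = 2 + (4*7)*(-13) = 2 + 28*(-13) = 2 - 364 = -362)
95 - (1224 + f) = 95 - (1224 - 362) = 95 - 1*862 = 95 - 862 = -767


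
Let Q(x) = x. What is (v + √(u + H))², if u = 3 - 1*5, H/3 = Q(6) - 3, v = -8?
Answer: (8 - √7)² ≈ 28.668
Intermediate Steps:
H = 9 (H = 3*(6 - 3) = 3*3 = 9)
u = -2 (u = 3 - 5 = -2)
(v + √(u + H))² = (-8 + √(-2 + 9))² = (-8 + √7)²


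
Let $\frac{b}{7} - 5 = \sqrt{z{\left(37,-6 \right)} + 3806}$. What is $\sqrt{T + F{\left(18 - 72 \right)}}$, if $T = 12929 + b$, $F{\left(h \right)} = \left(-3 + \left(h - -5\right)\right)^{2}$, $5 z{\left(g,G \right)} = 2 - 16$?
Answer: $\frac{\sqrt{391700 + 70 \sqrt{23770}}}{5} \approx 126.88$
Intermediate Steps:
$z{\left(g,G \right)} = - \frac{14}{5}$ ($z{\left(g,G \right)} = \frac{2 - 16}{5} = \frac{1}{5} \left(-14\right) = - \frac{14}{5}$)
$b = 35 + \frac{14 \sqrt{23770}}{5}$ ($b = 35 + 7 \sqrt{- \frac{14}{5} + 3806} = 35 + 7 \sqrt{\frac{19016}{5}} = 35 + 7 \frac{2 \sqrt{23770}}{5} = 35 + \frac{14 \sqrt{23770}}{5} \approx 466.69$)
$F{\left(h \right)} = \left(2 + h\right)^{2}$ ($F{\left(h \right)} = \left(-3 + \left(h + 5\right)\right)^{2} = \left(-3 + \left(5 + h\right)\right)^{2} = \left(2 + h\right)^{2}$)
$T = 12964 + \frac{14 \sqrt{23770}}{5}$ ($T = 12929 + \left(35 + \frac{14 \sqrt{23770}}{5}\right) = 12964 + \frac{14 \sqrt{23770}}{5} \approx 13396.0$)
$\sqrt{T + F{\left(18 - 72 \right)}} = \sqrt{\left(12964 + \frac{14 \sqrt{23770}}{5}\right) + \left(2 + \left(18 - 72\right)\right)^{2}} = \sqrt{\left(12964 + \frac{14 \sqrt{23770}}{5}\right) + \left(2 - 54\right)^{2}} = \sqrt{\left(12964 + \frac{14 \sqrt{23770}}{5}\right) + \left(-52\right)^{2}} = \sqrt{\left(12964 + \frac{14 \sqrt{23770}}{5}\right) + 2704} = \sqrt{15668 + \frac{14 \sqrt{23770}}{5}}$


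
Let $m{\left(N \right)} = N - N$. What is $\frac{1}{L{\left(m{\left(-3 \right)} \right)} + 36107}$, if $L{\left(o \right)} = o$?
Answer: $\frac{1}{36107} \approx 2.7695 \cdot 10^{-5}$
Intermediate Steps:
$m{\left(N \right)} = 0$
$\frac{1}{L{\left(m{\left(-3 \right)} \right)} + 36107} = \frac{1}{0 + 36107} = \frac{1}{36107}$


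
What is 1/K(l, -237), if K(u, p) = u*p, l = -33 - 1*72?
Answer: 1/24885 ≈ 4.0185e-5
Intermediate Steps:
l = -105 (l = -33 - 72 = -105)
K(u, p) = p*u
1/K(l, -237) = 1/(-237*(-105)) = 1/24885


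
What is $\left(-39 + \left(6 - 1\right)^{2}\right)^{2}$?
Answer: $196$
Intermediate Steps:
$\left(-39 + \left(6 - 1\right)^{2}\right)^{2} = \left(-39 + 5^{2}\right)^{2} = \left(-39 + 25\right)^{2} = \left(-14\right)^{2} = 196$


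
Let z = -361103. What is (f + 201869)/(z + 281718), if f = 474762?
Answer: -676631/79385 ≈ -8.5234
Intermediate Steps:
(f + 201869)/(z + 281718) = (474762 + 201869)/(-361103 + 281718) = 676631/(-79385) = 676631*(-1/79385) = -676631/79385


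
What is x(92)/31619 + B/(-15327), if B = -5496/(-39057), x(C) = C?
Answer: 18299957588/6309325232847 ≈ 0.0029005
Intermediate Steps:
B = 1832/13019 (B = -5496*(-1/39057) = 1832/13019 ≈ 0.14072)
x(92)/31619 + B/(-15327) = 92/31619 + (1832/13019)/(-15327) = 92*(1/31619) + (1832/13019)*(-1/15327) = 92/31619 - 1832/199542213 = 18299957588/6309325232847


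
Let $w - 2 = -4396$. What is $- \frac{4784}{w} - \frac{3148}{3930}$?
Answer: $\frac{95554}{332085} \approx 0.28774$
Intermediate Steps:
$w = -4394$ ($w = 2 - 4396 = -4394$)
$- \frac{4784}{w} - \frac{3148}{3930} = - \frac{4784}{-4394} - \frac{3148}{3930} = \left(-4784\right) \left(- \frac{1}{4394}\right) - \frac{1574}{1965} = \frac{184}{169} - \frac{1574}{1965} = \frac{95554}{332085}$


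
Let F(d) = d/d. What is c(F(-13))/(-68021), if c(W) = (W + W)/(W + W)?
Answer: -1/68021 ≈ -1.4701e-5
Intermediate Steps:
F(d) = 1
c(W) = 1 (c(W) = (2*W)/((2*W)) = (2*W)*(1/(2*W)) = 1)
c(F(-13))/(-68021) = 1/(-68021) = 1*(-1/68021) = -1/68021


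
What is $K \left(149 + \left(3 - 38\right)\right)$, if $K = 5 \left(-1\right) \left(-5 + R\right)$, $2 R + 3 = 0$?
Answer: $3705$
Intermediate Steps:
$R = - \frac{3}{2}$ ($R = - \frac{3}{2} + \frac{1}{2} \cdot 0 = - \frac{3}{2} + 0 = - \frac{3}{2} \approx -1.5$)
$K = \frac{65}{2}$ ($K = 5 \left(-1\right) \left(-5 - \frac{3}{2}\right) = \left(-5\right) \left(- \frac{13}{2}\right) = \frac{65}{2} \approx 32.5$)
$K \left(149 + \left(3 - 38\right)\right) = \frac{65 \left(149 + \left(3 - 38\right)\right)}{2} = \frac{65 \left(149 - 35\right)}{2} = \frac{65}{2} \cdot 114 = 3705$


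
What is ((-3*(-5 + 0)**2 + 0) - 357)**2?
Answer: 186624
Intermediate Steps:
((-3*(-5 + 0)**2 + 0) - 357)**2 = ((-3*(-5)**2 + 0) - 357)**2 = ((-3*25 + 0) - 357)**2 = ((-75 + 0) - 357)**2 = (-75 - 357)**2 = (-432)**2 = 186624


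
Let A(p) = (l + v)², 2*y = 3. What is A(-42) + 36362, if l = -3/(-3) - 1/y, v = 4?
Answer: 327427/9 ≈ 36381.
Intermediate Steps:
y = 3/2 (y = (½)*3 = 3/2 ≈ 1.5000)
l = ⅓ (l = -3/(-3) - 1/3/2 = -3*(-⅓) - 1*⅔ = 1 - ⅔ = ⅓ ≈ 0.33333)
A(p) = 169/9 (A(p) = (⅓ + 4)² = (13/3)² = 169/9)
A(-42) + 36362 = 169/9 + 36362 = 327427/9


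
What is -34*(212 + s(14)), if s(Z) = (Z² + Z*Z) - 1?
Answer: -20502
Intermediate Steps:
s(Z) = -1 + 2*Z² (s(Z) = (Z² + Z²) - 1 = 2*Z² - 1 = -1 + 2*Z²)
-34*(212 + s(14)) = -34*(212 + (-1 + 2*14²)) = -34*(212 + (-1 + 2*196)) = -34*(212 + (-1 + 392)) = -34*(212 + 391) = -34*603 = -20502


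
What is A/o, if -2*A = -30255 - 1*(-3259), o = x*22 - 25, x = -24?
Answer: -13498/553 ≈ -24.409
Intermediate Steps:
o = -553 (o = -24*22 - 25 = -528 - 25 = -553)
A = 13498 (A = -(-30255 - 1*(-3259))/2 = -(-30255 + 3259)/2 = -½*(-26996) = 13498)
A/o = 13498/(-553) = 13498*(-1/553) = -13498/553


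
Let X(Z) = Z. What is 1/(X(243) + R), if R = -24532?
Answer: -1/24289 ≈ -4.1171e-5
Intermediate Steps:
1/(X(243) + R) = 1/(243 - 24532) = 1/(-24289) = -1/24289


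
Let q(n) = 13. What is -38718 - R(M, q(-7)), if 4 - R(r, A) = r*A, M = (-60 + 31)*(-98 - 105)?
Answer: 37809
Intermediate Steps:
M = 5887 (M = -29*(-203) = 5887)
R(r, A) = 4 - A*r (R(r, A) = 4 - r*A = 4 - A*r)
-38718 - R(M, q(-7)) = -38718 - (4 - 1*13*5887) = -38718 - (4 - 76531) = -38718 - 1*(-76527) = -38718 + 76527 = 37809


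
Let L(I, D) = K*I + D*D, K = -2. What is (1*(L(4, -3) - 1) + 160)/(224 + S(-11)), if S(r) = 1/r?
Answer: 1760/2463 ≈ 0.71458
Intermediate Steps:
S(r) = 1/r
L(I, D) = D**2 - 2*I (L(I, D) = -2*I + D*D = -2*I + D**2 = D**2 - 2*I)
(1*(L(4, -3) - 1) + 160)/(224 + S(-11)) = (1*(((-3)**2 - 2*4) - 1) + 160)/(224 + 1/(-11)) = (1*((9 - 8) - 1) + 160)/(224 - 1/11) = (1*(1 - 1) + 160)/(2463/11) = (1*0 + 160)*(11/2463) = (0 + 160)*(11/2463) = 160*(11/2463) = 1760/2463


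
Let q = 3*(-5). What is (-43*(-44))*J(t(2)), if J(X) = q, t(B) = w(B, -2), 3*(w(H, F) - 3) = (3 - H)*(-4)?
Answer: -28380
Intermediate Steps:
w(H, F) = -1 + 4*H/3 (w(H, F) = 3 + ((3 - H)*(-4))/3 = 3 + (-12 + 4*H)/3 = 3 + (-4 + 4*H/3) = -1 + 4*H/3)
q = -15
t(B) = -1 + 4*B/3
J(X) = -15
(-43*(-44))*J(t(2)) = -43*(-44)*(-15) = 1892*(-15) = -28380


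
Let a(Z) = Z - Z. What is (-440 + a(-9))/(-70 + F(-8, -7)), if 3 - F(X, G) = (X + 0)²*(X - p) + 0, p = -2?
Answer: -440/317 ≈ -1.3880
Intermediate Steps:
a(Z) = 0
F(X, G) = 3 - X²*(2 + X) (F(X, G) = 3 - ((X + 0)²*(X - 1*(-2)) + 0) = 3 - (X²*(X + 2) + 0) = 3 - (X²*(2 + X) + 0) = 3 - X²*(2 + X))
(-440 + a(-9))/(-70 + F(-8, -7)) = (-440 + 0)/(-70 + (3 - 1*(-8)³ - 2*(-8)²)) = -440/(-70 + (3 - 1*(-512) - 2*64)) = -440/(-70 + (3 + 512 - 128)) = -440/(-70 + 387) = -440/317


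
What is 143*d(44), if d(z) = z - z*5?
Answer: -25168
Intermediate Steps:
d(z) = -4*z (d(z) = z - 5*z = -4*z)
143*d(44) = 143*(-4*44) = 143*(-176) = -25168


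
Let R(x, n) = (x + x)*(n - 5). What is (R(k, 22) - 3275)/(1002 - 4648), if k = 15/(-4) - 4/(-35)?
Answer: 237903/255220 ≈ 0.93215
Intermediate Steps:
k = -509/140 (k = 15*(-¼) - 4*(-1/35) = -15/4 + 4/35 = -509/140 ≈ -3.6357)
R(x, n) = 2*x*(-5 + n) (R(x, n) = (2*x)*(-5 + n) = 2*x*(-5 + n))
(R(k, 22) - 3275)/(1002 - 4648) = (2*(-509/140)*(-5 + 22) - 3275)/(1002 - 4648) = (2*(-509/140)*17 - 3275)/(-3646) = (-8653/70 - 3275)*(-1/3646) = -237903/70*(-1/3646) = 237903/255220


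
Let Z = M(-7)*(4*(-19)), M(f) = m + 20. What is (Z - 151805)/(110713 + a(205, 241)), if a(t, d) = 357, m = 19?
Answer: -154769/111070 ≈ -1.3934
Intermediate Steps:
M(f) = 39 (M(f) = 19 + 20 = 39)
Z = -2964 (Z = 39*(4*(-19)) = 39*(-76) = -2964)
(Z - 151805)/(110713 + a(205, 241)) = (-2964 - 151805)/(110713 + 357) = -154769/111070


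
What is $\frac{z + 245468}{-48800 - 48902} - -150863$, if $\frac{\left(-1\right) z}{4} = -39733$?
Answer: $\frac{7369606213}{48851} \approx 1.5086 \cdot 10^{5}$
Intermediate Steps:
$z = 158932$ ($z = \left(-4\right) \left(-39733\right) = 158932$)
$\frac{z + 245468}{-48800 - 48902} - -150863 = \frac{158932 + 245468}{-48800 - 48902} - -150863 = \frac{404400}{-97702} + 150863 = 404400 \left(- \frac{1}{97702}\right) + 150863 = - \frac{202200}{48851} + 150863 = \frac{7369606213}{48851}$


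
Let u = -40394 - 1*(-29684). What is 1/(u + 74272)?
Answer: 1/63562 ≈ 1.5733e-5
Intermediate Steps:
u = -10710 (u = -40394 + 29684 = -10710)
1/(u + 74272) = 1/(-10710 + 74272) = 1/63562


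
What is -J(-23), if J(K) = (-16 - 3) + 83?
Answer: -64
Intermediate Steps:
J(K) = 64 (J(K) = -19 + 83 = 64)
-J(-23) = -1*64 = -64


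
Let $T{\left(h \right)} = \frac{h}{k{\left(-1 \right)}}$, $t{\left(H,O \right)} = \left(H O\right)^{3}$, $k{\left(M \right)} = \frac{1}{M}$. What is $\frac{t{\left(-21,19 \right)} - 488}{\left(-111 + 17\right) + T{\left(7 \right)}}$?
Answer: $\frac{63521687}{101} \approx 6.2893 \cdot 10^{5}$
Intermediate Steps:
$t{\left(H,O \right)} = H^{3} O^{3}$
$T{\left(h \right)} = - h$ ($T{\left(h \right)} = \frac{h}{\frac{1}{-1}} = \frac{h}{-1} = h \left(-1\right) = - h$)
$\frac{t{\left(-21,19 \right)} - 488}{\left(-111 + 17\right) + T{\left(7 \right)}} = \frac{\left(-21\right)^{3} \cdot 19^{3} - 488}{\left(-111 + 17\right) - 7} = \frac{\left(-9261\right) 6859 - 488}{-94 - 7} = \frac{-63521199 - 488}{-101} = \left(-63521687\right) \left(- \frac{1}{101}\right) = \frac{63521687}{101}$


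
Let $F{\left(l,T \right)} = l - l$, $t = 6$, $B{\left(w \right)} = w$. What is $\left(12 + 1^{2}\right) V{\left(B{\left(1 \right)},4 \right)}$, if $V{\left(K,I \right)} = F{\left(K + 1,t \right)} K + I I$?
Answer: $208$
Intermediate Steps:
$F{\left(l,T \right)} = 0$
$V{\left(K,I \right)} = I^{2}$ ($V{\left(K,I \right)} = 0 K + I I = 0 + I^{2} = I^{2}$)
$\left(12 + 1^{2}\right) V{\left(B{\left(1 \right)},4 \right)} = \left(12 + 1^{2}\right) 4^{2} = \left(12 + 1\right) 16 = 13 \cdot 16 = 208$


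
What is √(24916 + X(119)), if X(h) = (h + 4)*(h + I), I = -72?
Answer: √30697 ≈ 175.21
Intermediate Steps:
X(h) = (-72 + h)*(4 + h) (X(h) = (h + 4)*(h - 72) = (4 + h)*(-72 + h) = (-72 + h)*(4 + h))
√(24916 + X(119)) = √(24916 + (-288 + 119² - 68*119)) = √(24916 + (-288 + 14161 - 8092)) = √(24916 + 5781) = √30697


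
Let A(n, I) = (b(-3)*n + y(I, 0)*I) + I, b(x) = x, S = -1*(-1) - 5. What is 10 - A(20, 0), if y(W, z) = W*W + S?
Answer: 70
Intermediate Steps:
S = -4 (S = 1 - 5 = -4)
y(W, z) = -4 + W² (y(W, z) = W*W - 4 = W² - 4 = -4 + W²)
A(n, I) = I - 3*n + I*(-4 + I²) (A(n, I) = (-3*n + (-4 + I²)*I) + I = (-3*n + I*(-4 + I²)) + I = I - 3*n + I*(-4 + I²))
10 - A(20, 0) = 10 - (0³ - 3*0 - 3*20) = 10 - (0 + 0 - 60) = 10 - 1*(-60) = 10 + 60 = 70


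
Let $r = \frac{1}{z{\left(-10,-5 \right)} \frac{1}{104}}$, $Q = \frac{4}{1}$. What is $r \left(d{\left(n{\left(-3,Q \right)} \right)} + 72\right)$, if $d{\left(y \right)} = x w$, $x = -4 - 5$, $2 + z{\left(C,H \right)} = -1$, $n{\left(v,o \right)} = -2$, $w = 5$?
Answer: $-936$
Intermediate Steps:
$Q = 4$ ($Q = 4 \cdot 1 = 4$)
$z{\left(C,H \right)} = -3$ ($z{\left(C,H \right)} = -2 - 1 = -3$)
$x = -9$ ($x = -4 - 5 = -9$)
$r = - \frac{104}{3}$ ($r = \frac{1}{\left(-3\right) \frac{1}{104}} = \frac{1}{- \frac{3}{104}} = - \frac{104}{3} \approx -34.667$)
$d{\left(y \right)} = -45$ ($d{\left(y \right)} = \left(-9\right) 5 = -45$)
$r \left(d{\left(n{\left(-3,Q \right)} \right)} + 72\right) = - \frac{104 \left(-45 + 72\right)}{3} = \left(- \frac{104}{3}\right) 27 = -936$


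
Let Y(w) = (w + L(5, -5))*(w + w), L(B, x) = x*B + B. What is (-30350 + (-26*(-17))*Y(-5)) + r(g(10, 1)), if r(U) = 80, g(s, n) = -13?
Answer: 80230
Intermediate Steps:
L(B, x) = B + B*x (L(B, x) = B*x + B = B + B*x)
Y(w) = 2*w*(-20 + w) (Y(w) = (w + 5*(1 - 5))*(w + w) = (w + 5*(-4))*(2*w) = (w - 20)*(2*w) = (-20 + w)*(2*w) = 2*w*(-20 + w))
(-30350 + (-26*(-17))*Y(-5)) + r(g(10, 1)) = (-30350 + (-26*(-17))*(2*(-5)*(-20 - 5))) + 80 = (-30350 + 442*(2*(-5)*(-25))) + 80 = (-30350 + 442*250) + 80 = (-30350 + 110500) + 80 = 80150 + 80 = 80230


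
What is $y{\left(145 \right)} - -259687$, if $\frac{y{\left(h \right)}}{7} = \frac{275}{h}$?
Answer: $\frac{7531308}{29} \approx 2.597 \cdot 10^{5}$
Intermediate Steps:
$y{\left(h \right)} = \frac{1925}{h}$ ($y{\left(h \right)} = 7 \frac{275}{h} = \frac{1925}{h}$)
$y{\left(145 \right)} - -259687 = \frac{1925}{145} - -259687 = 1925 \cdot \frac{1}{145} + 259687 = \frac{385}{29} + 259687 = \frac{7531308}{29}$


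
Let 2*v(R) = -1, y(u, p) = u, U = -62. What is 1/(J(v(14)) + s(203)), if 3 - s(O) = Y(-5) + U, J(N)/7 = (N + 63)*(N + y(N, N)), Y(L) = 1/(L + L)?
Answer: -5/1862 ≈ -0.0026853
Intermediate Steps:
Y(L) = 1/(2*L)
v(R) = -½ (v(R) = (½)*(-1) = -½)
J(N) = 14*N*(63 + N) (J(N) = 7*((N + 63)*(N + N)) = 7*((63 + N)*(2*N)) = 7*(2*N*(63 + N)) = 14*N*(63 + N))
s(O) = 651/10 (s(O) = 3 - ((½)/(-5) - 62) = 3 - ((½)*(-⅕) - 62) = 3 - (-⅒ - 62) = 3 - 1*(-621/10) = 3 + 621/10 = 651/10)
1/(J(v(14)) + s(203)) = 1/(14*(-½)*(63 - ½) + 651/10) = 1/(14*(-½)*(125/2) + 651/10) = 1/(-875/2 + 651/10) = 1/(-1862/5) = -5/1862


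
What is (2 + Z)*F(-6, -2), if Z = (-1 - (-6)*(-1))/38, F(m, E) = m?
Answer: -207/19 ≈ -10.895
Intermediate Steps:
Z = -7/38 (Z = (-1 - 6*1)*(1/38) = (-1 - 6)*(1/38) = -7*1/38 = -7/38 ≈ -0.18421)
(2 + Z)*F(-6, -2) = (2 - 7/38)*(-6) = (69/38)*(-6) = -207/19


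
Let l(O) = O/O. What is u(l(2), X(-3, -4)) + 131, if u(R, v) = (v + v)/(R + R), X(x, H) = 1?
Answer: 132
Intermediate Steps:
l(O) = 1
u(R, v) = v/R (u(R, v) = (2*v)/((2*R)) = (2*v)*(1/(2*R)) = v/R)
u(l(2), X(-3, -4)) + 131 = 1/1 + 131 = 1*1 + 131 = 1 + 131 = 132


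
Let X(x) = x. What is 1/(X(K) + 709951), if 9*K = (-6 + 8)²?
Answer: 9/6389563 ≈ 1.4085e-6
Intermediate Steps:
K = 4/9 (K = (-6 + 8)²/9 = (⅑)*2² = (⅑)*4 = 4/9 ≈ 0.44444)
1/(X(K) + 709951) = 1/(4/9 + 709951) = 1/(6389563/9) = 9/6389563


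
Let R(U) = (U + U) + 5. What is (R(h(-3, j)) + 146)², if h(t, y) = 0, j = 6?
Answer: 22801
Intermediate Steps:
R(U) = 5 + 2*U (R(U) = 2*U + 5 = 5 + 2*U)
(R(h(-3, j)) + 146)² = ((5 + 2*0) + 146)² = ((5 + 0) + 146)² = (5 + 146)² = 151² = 22801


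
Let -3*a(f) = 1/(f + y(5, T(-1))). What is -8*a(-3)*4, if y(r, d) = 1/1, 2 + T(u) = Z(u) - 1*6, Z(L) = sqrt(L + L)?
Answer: -16/3 ≈ -5.3333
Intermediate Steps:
Z(L) = sqrt(2)*sqrt(L) (Z(L) = sqrt(2*L) = sqrt(2)*sqrt(L))
T(u) = -8 + sqrt(2)*sqrt(u) (T(u) = -2 + (sqrt(2)*sqrt(u) - 1*6) = -2 + (sqrt(2)*sqrt(u) - 6) = -2 + (-6 + sqrt(2)*sqrt(u)) = -8 + sqrt(2)*sqrt(u))
y(r, d) = 1
a(f) = -1/(3*(1 + f)) (a(f) = -1/(3*(f + 1)) = -1/(3*(1 + f)))
-8*a(-3)*4 = -(-8)/(3 + 3*(-3))*4 = -(-8)/(3 - 9)*4 = -(-8)/(-6)*4 = -(-8)*(-1)/6*4 = -8*1/6*4 = -4/3*4 = -16/3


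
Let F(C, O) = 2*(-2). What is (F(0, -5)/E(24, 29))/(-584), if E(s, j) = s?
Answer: 1/3504 ≈ 0.00028539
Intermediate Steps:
F(C, O) = -4
(F(0, -5)/E(24, 29))/(-584) = -4/24/(-584) = -4*1/24*(-1/584) = -1/6*(-1/584) = 1/3504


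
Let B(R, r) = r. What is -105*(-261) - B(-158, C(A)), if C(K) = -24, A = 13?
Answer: 27429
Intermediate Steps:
-105*(-261) - B(-158, C(A)) = -105*(-261) - 1*(-24) = 27405 + 24 = 27429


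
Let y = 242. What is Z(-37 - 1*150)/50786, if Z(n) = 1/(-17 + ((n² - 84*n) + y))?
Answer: 1/2585108972 ≈ 3.8683e-10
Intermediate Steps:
Z(n) = 1/(225 + n² - 84*n) (Z(n) = 1/(-17 + ((n² - 84*n) + 242)) = 1/(-17 + (242 + n² - 84*n)) = 1/(225 + n² - 84*n))
Z(-37 - 1*150)/50786 = 1/((225 + (-37 - 1*150)² - 84*(-37 - 1*150))*50786) = (1/50786)/(225 + (-37 - 150)² - 84*(-37 - 150)) = (1/50786)/(225 + (-187)² - 84*(-187)) = (1/50786)/(225 + 34969 + 15708) = (1/50786)/50902 = (1/50902)*(1/50786) = 1/2585108972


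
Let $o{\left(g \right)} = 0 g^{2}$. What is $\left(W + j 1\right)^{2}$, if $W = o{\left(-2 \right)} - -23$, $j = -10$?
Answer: $169$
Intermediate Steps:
$o{\left(g \right)} = 0$
$W = 23$ ($W = 0 - -23 = 0 + 23 = 23$)
$\left(W + j 1\right)^{2} = \left(23 - 10\right)^{2} = 13^{2} = 169$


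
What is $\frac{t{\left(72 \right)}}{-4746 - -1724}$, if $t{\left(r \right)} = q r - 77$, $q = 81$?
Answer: $- \frac{5755}{3022} \approx -1.9044$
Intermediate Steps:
$t{\left(r \right)} = -77 + 81 r$ ($t{\left(r \right)} = 81 r - 77 = -77 + 81 r$)
$\frac{t{\left(72 \right)}}{-4746 - -1724} = \frac{-77 + 81 \cdot 72}{-4746 - -1724} = \frac{-77 + 5832}{-4746 + 1724} = \frac{5755}{-3022} = 5755 \left(- \frac{1}{3022}\right) = - \frac{5755}{3022}$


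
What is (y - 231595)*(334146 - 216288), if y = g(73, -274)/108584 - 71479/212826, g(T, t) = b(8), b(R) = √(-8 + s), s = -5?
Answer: -968193824285207/35471 + 58929*I*√13/54292 ≈ -2.7295e+10 + 3.9135*I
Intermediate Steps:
b(R) = I*√13 (b(R) = √(-8 - 5) = √(-13) = I*√13)
g(T, t) = I*√13
y = -71479/212826 + I*√13/108584 (y = (I*√13)/108584 - 71479/212826 = (I*√13)*(1/108584) - 71479*1/212826 = I*√13/108584 - 71479/212826 = -71479/212826 + I*√13/108584 ≈ -0.33586 + 3.3205e-5*I)
(y - 231595)*(334146 - 216288) = ((-71479/212826 + I*√13/108584) - 231595)*(334146 - 216288) = (-49289508949/212826 + I*√13/108584)*117858 = -968193824285207/35471 + 58929*I*√13/54292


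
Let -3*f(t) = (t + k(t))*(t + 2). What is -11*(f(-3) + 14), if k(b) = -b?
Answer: -154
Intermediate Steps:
f(t) = 0 (f(t) = -(t - t)*(t + 2)/3 = -0*(2 + t) = -1/3*0 = 0)
-11*(f(-3) + 14) = -11*(0 + 14) = -11*14 = -154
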